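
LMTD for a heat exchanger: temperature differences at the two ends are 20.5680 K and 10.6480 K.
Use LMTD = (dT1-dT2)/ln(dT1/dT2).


dT1/dT2 = 1.9316
ln(dT1/dT2) = 0.6584
LMTD = 9.9200 / 0.6584 = 15.0676 K

15.0676 K


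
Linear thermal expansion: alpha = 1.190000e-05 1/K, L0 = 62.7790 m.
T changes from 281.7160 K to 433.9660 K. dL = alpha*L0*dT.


dT = 152.2500 K
dL = 1.190000e-05 * 62.7790 * 152.2500 = 0.113741 m
L_final = 62.892741 m

dL = 0.113741 m


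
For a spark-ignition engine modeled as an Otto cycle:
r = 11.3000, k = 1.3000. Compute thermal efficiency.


r^(k-1) = 2.0698
eta = 1 - 1/2.0698 = 0.5169 = 51.6856%

51.6856%


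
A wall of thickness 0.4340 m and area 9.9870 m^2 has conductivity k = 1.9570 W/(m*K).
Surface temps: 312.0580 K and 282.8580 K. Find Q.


dT = 29.2000 K
Q = 1.9570 * 9.9870 * 29.2000 / 0.4340 = 1314.9795 W

1314.9795 W


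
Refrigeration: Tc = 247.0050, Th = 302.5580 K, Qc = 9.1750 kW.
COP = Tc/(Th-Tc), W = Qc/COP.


COP = 247.0050 / 55.5530 = 4.4463
W = 9.1750 / 4.4463 = 2.0635 kW

COP = 4.4463, W = 2.0635 kW


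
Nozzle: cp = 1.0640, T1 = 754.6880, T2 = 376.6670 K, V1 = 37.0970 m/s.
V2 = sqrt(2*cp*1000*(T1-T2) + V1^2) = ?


dT = 378.0210 K
2*cp*1000*dT = 804428.6880
V1^2 = 1376.1874
V2 = sqrt(805804.8754) = 897.6663 m/s

897.6663 m/s


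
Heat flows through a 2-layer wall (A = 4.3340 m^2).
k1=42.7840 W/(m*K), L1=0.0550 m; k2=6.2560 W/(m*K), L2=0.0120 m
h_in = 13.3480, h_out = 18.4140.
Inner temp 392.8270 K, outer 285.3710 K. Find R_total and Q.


R_conv_in = 1/(13.3480*4.3340) = 0.0173
R_1 = 0.0550/(42.7840*4.3340) = 0.0003
R_2 = 0.0120/(6.2560*4.3340) = 0.0004
R_conv_out = 1/(18.4140*4.3340) = 0.0125
R_total = 0.0306 K/W
Q = 107.4560 / 0.0306 = 3516.7417 W

R_total = 0.0306 K/W, Q = 3516.7417 W


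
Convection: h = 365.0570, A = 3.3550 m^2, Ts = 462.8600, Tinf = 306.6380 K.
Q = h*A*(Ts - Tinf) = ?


dT = 156.2220 K
Q = 365.0570 * 3.3550 * 156.2220 = 191335.4308 W

191335.4308 W


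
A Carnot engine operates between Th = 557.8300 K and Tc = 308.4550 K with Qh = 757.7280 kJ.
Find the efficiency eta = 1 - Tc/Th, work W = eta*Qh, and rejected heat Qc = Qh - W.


eta = 1 - 308.4550/557.8300 = 0.4470
W = 0.4470 * 757.7280 = 338.7384 kJ
Qc = 757.7280 - 338.7384 = 418.9896 kJ

eta = 44.7045%, W = 338.7384 kJ, Qc = 418.9896 kJ


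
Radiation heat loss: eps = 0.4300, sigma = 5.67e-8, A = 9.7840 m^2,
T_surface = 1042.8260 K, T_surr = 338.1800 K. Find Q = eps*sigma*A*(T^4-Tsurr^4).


T^4 = 1.1826e+12
Tsurr^4 = 1.3080e+10
Q = 0.4300 * 5.67e-8 * 9.7840 * 1.1695e+12 = 278987.9370 W

278987.9370 W


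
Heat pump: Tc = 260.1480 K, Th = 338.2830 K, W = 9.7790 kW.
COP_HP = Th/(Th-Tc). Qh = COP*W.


COP = 338.2830 / 78.1350 = 4.3295
Qh = 4.3295 * 9.7790 = 42.3379 kW

COP = 4.3295, Qh = 42.3379 kW


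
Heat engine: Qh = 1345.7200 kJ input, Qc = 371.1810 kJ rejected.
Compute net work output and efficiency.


W = 1345.7200 - 371.1810 = 974.5390 kJ
eta = 974.5390 / 1345.7200 = 0.7242 = 72.4177%

W = 974.5390 kJ, eta = 72.4177%


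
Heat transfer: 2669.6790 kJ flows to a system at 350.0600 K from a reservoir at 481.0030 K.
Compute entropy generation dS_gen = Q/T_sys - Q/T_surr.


dS_sys = 2669.6790/350.0600 = 7.6263 kJ/K
dS_surr = -2669.6790/481.0030 = -5.5502 kJ/K
dS_gen = 7.6263 - 5.5502 = 2.0761 kJ/K (irreversible)

dS_gen = 2.0761 kJ/K, irreversible


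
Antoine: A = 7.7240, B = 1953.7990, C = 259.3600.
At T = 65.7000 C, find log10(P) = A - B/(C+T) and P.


C+T = 325.0600
B/(C+T) = 6.0106
log10(P) = 7.7240 - 6.0106 = 1.7134
P = 10^1.7134 = 51.6917 mmHg

51.6917 mmHg


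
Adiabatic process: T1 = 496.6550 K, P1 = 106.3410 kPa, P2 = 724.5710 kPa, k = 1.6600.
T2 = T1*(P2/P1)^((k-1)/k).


(k-1)/k = 0.3976
(P2/P1)^exp = 2.1446
T2 = 496.6550 * 2.1446 = 1065.1205 K

1065.1205 K


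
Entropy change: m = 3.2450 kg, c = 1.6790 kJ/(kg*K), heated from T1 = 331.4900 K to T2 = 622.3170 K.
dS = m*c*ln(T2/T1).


T2/T1 = 1.8773
ln(T2/T1) = 0.6299
dS = 3.2450 * 1.6790 * 0.6299 = 3.4317 kJ/K

3.4317 kJ/K


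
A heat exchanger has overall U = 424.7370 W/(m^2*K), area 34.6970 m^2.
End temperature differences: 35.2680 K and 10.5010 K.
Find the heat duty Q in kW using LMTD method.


LMTD = 20.4432 K
Q = 424.7370 * 34.6970 * 20.4432 = 301272.8659 W = 301.2729 kW

301.2729 kW


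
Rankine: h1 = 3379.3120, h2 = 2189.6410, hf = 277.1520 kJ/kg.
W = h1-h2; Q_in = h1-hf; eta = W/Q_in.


W = 1189.6710 kJ/kg
Q_in = 3102.1600 kJ/kg
eta = 0.3835 = 38.3498%

eta = 38.3498%


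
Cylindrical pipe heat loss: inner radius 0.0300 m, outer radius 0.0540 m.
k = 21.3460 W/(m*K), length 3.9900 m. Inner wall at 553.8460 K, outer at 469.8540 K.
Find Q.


dT = 83.9920 K
ln(ro/ri) = 0.5878
Q = 2*pi*21.3460*3.9900*83.9920 / 0.5878 = 76469.3613 W

76469.3613 W


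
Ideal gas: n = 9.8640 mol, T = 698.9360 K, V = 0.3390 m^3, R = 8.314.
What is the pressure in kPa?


P = nRT/V = 9.8640 * 8.314 * 698.9360 / 0.3390
= 57319.2493 / 0.3390 = 169083.3313 Pa = 169.0833 kPa

169.0833 kPa


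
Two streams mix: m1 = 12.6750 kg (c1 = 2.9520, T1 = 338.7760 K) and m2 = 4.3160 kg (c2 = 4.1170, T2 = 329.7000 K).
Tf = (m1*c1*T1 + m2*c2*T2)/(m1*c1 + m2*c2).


num = 18534.2761
den = 55.1856
Tf = 335.8537 K

335.8537 K


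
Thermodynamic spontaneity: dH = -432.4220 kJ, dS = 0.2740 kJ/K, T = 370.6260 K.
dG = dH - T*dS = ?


T*dS = 370.6260 * 0.2740 = 101.5515 kJ
dG = -432.4220 - 101.5515 = -533.9735 kJ (spontaneous)

dG = -533.9735 kJ, spontaneous


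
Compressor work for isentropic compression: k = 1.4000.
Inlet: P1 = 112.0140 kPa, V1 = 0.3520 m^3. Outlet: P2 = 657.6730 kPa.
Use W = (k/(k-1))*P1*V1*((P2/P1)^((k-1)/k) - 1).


(k-1)/k = 0.2857
(P2/P1)^exp = 1.6582
W = 3.5000 * 112.0140 * 0.3520 * (1.6582 - 1) = 90.8337 kJ

90.8337 kJ


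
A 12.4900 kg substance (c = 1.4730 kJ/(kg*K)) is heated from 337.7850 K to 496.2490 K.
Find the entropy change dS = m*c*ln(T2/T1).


T2/T1 = 1.4691
ln(T2/T1) = 0.3847
dS = 12.4900 * 1.4730 * 0.3847 = 7.0770 kJ/K

7.0770 kJ/K


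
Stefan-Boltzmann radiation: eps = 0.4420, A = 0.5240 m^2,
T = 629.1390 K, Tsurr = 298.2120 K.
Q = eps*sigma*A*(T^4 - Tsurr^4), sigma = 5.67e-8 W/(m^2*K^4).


T^4 = 1.5667e+11
Tsurr^4 = 7.9086e+09
Q = 0.4420 * 5.67e-8 * 0.5240 * 1.4876e+11 = 1953.5631 W

1953.5631 W


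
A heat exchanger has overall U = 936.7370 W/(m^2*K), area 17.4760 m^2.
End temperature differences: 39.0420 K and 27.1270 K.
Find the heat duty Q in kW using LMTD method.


LMTD = 32.7238 K
Q = 936.7370 * 17.4760 * 32.7238 = 535701.6722 W = 535.7017 kW

535.7017 kW


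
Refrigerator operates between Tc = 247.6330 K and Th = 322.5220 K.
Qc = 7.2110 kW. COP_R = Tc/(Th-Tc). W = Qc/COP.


COP = 247.6330 / 74.8890 = 3.3067
W = 7.2110 / 3.3067 = 2.1807 kW

COP = 3.3067, W = 2.1807 kW


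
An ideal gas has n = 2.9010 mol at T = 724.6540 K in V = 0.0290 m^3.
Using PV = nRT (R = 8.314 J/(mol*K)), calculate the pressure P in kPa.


P = nRT/V = 2.9010 * 8.314 * 724.6540 / 0.0290
= 17477.8675 / 0.0290 = 602685.0864 Pa = 602.6851 kPa

602.6851 kPa


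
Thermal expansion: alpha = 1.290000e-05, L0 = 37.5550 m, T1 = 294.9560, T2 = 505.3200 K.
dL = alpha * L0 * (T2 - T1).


dT = 210.3640 K
dL = 1.290000e-05 * 37.5550 * 210.3640 = 0.101913 m
L_final = 37.656913 m

dL = 0.101913 m


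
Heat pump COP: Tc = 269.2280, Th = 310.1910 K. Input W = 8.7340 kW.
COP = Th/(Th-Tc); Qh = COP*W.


COP = 310.1910 / 40.9630 = 7.5725
Qh = 7.5725 * 8.7340 = 66.1379 kW

COP = 7.5725, Qh = 66.1379 kW


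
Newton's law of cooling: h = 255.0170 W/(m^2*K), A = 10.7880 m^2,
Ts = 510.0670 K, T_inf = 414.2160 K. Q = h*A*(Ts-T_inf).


dT = 95.8510 K
Q = 255.0170 * 10.7880 * 95.8510 = 263697.9286 W

263697.9286 W


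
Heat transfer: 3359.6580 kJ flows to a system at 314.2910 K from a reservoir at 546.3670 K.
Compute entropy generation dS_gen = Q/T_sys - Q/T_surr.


dS_sys = 3359.6580/314.2910 = 10.6896 kJ/K
dS_surr = -3359.6580/546.3670 = -6.1491 kJ/K
dS_gen = 10.6896 - 6.1491 = 4.5406 kJ/K (irreversible)

dS_gen = 4.5406 kJ/K, irreversible


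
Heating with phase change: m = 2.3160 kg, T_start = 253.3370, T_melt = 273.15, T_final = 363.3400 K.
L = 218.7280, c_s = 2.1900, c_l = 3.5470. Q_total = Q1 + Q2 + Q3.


Q1 (sensible, solid) = 2.3160 * 2.1900 * 19.8130 = 100.4923 kJ
Q2 (latent) = 2.3160 * 218.7280 = 506.5740 kJ
Q3 (sensible, liquid) = 2.3160 * 3.5470 * 90.1900 = 740.8975 kJ
Q_total = 1347.9639 kJ

1347.9639 kJ


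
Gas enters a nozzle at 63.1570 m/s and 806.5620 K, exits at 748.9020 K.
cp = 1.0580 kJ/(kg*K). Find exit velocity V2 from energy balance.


dT = 57.6600 K
2*cp*1000*dT = 122008.5600
V1^2 = 3988.8066
V2 = sqrt(125997.3666) = 354.9611 m/s

354.9611 m/s


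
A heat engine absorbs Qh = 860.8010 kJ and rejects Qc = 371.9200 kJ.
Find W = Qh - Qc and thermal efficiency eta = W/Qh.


W = 860.8010 - 371.9200 = 488.8810 kJ
eta = 488.8810 / 860.8010 = 0.5679 = 56.7937%

W = 488.8810 kJ, eta = 56.7937%


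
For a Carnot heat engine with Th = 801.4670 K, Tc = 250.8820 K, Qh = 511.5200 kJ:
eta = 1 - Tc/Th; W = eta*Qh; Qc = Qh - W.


eta = 1 - 250.8820/801.4670 = 0.6870
W = 0.6870 * 511.5200 = 351.3997 kJ
Qc = 511.5200 - 351.3997 = 160.1203 kJ

eta = 68.6972%, W = 351.3997 kJ, Qc = 160.1203 kJ


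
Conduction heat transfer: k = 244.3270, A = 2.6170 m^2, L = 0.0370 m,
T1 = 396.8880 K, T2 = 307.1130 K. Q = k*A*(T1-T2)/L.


dT = 89.7750 K
Q = 244.3270 * 2.6170 * 89.7750 / 0.0370 = 1551418.1747 W

1551418.1747 W


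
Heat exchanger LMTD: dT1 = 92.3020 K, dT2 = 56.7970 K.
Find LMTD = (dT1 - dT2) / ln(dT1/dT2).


dT1/dT2 = 1.6251
ln(dT1/dT2) = 0.4856
LMTD = 35.5050 / 0.4856 = 73.1184 K

73.1184 K


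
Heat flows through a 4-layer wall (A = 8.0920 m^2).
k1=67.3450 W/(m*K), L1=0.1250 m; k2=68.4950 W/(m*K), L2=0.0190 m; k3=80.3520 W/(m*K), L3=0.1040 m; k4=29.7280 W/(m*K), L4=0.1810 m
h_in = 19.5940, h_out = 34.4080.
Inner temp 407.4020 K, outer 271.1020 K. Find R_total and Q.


R_conv_in = 1/(19.5940*8.0920) = 0.0063
R_1 = 0.1250/(67.3450*8.0920) = 0.0002
R_2 = 0.0190/(68.4950*8.0920) = 3.4280e-05
R_3 = 0.1040/(80.3520*8.0920) = 0.0002
R_4 = 0.1810/(29.7280*8.0920) = 0.0008
R_conv_out = 1/(34.4080*8.0920) = 0.0036
R_total = 0.0111 K/W
Q = 136.3000 / 0.0111 = 12307.4801 W

R_total = 0.0111 K/W, Q = 12307.4801 W


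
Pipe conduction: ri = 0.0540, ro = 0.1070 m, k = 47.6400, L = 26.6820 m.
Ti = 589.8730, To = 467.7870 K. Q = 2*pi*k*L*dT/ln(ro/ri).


dT = 122.0860 K
ln(ro/ri) = 0.6838
Q = 2*pi*47.6400*26.6820*122.0860 / 0.6838 = 1425864.7240 W

1425864.7240 W


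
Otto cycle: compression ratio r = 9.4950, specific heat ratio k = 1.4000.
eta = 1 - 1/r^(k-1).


r^(k-1) = 2.4604
eta = 1 - 1/2.4604 = 0.5936 = 59.3555%

59.3555%


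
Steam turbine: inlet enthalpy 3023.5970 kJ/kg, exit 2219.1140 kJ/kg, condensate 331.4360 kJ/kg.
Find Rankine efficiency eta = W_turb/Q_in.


W = 804.4830 kJ/kg
Q_in = 2692.1610 kJ/kg
eta = 0.2988 = 29.8824%

eta = 29.8824%


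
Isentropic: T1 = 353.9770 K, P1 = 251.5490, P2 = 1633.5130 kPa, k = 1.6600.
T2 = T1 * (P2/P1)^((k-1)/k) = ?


(k-1)/k = 0.3976
(P2/P1)^exp = 2.1040
T2 = 353.9770 * 2.1040 = 744.7615 K

744.7615 K


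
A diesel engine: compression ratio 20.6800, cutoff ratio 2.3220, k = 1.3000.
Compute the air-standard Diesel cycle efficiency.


r^(k-1) = 2.4812
rc^k = 2.9897
eta = 0.5334 = 53.3408%

53.3408%


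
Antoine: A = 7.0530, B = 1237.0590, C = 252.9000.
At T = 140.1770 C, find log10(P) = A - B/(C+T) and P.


C+T = 393.0770
B/(C+T) = 3.1471
log10(P) = 7.0530 - 3.1471 = 3.9059
P = 10^3.9059 = 8051.6296 mmHg

8051.6296 mmHg


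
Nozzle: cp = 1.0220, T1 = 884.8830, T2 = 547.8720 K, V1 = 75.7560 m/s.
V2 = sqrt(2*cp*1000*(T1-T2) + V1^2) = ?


dT = 337.0110 K
2*cp*1000*dT = 688850.4840
V1^2 = 5738.9715
V2 = sqrt(694589.4555) = 833.4203 m/s

833.4203 m/s


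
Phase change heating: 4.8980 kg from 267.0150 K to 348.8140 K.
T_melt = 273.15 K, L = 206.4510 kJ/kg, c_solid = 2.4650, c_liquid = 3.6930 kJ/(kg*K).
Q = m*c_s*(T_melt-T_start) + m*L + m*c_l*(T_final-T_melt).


Q1 (sensible, solid) = 4.8980 * 2.4650 * 6.1350 = 74.0714 kJ
Q2 (latent) = 4.8980 * 206.4510 = 1011.1970 kJ
Q3 (sensible, liquid) = 4.8980 * 3.6930 * 75.6640 = 1368.6342 kJ
Q_total = 2453.9025 kJ

2453.9025 kJ


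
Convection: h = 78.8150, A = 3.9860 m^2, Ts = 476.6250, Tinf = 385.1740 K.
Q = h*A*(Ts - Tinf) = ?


dT = 91.4510 K
Q = 78.8150 * 3.9860 * 91.4510 = 28729.9343 W

28729.9343 W


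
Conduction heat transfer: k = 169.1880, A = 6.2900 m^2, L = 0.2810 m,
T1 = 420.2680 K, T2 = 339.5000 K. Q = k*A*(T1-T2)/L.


dT = 80.7680 K
Q = 169.1880 * 6.2900 * 80.7680 / 0.2810 = 305881.4998 W

305881.4998 W


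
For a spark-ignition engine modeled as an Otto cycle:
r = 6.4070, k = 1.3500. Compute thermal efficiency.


r^(k-1) = 1.9157
eta = 1 - 1/1.9157 = 0.4780 = 47.8000%

47.8000%


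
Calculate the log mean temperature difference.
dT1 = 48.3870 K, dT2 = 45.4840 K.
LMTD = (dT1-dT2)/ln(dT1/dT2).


dT1/dT2 = 1.0638
ln(dT1/dT2) = 0.0619
LMTD = 2.9030 / 0.0619 = 46.9205 K

46.9205 K


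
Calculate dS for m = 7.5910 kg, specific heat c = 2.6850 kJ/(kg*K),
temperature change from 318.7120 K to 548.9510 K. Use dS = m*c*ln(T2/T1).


T2/T1 = 1.7224
ln(T2/T1) = 0.5437
dS = 7.5910 * 2.6850 * 0.5437 = 11.0820 kJ/K

11.0820 kJ/K


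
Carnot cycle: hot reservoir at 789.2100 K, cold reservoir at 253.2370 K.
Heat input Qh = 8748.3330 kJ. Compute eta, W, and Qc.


eta = 1 - 253.2370/789.2100 = 0.6791
W = 0.6791 * 8748.3330 = 5941.2201 kJ
Qc = 8748.3330 - 5941.2201 = 2807.1129 kJ

eta = 67.9126%, W = 5941.2201 kJ, Qc = 2807.1129 kJ


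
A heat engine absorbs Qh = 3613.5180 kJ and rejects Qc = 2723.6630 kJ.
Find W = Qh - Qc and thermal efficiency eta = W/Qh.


W = 3613.5180 - 2723.6630 = 889.8550 kJ
eta = 889.8550 / 3613.5180 = 0.2463 = 24.6257%

W = 889.8550 kJ, eta = 24.6257%


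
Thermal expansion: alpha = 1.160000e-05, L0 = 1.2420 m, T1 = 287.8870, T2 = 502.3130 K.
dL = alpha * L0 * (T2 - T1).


dT = 214.4260 K
dL = 1.160000e-05 * 1.2420 * 214.4260 = 0.003089 m
L_final = 1.245089 m

dL = 0.003089 m


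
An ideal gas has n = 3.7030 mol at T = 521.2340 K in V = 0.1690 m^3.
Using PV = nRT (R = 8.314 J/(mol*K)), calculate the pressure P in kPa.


P = nRT/V = 3.7030 * 8.314 * 521.2340 / 0.1690
= 16047.0967 / 0.1690 = 94953.2348 Pa = 94.9532 kPa

94.9532 kPa


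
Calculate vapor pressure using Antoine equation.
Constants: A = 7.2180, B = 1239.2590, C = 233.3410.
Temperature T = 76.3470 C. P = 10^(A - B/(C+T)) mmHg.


C+T = 309.6880
B/(C+T) = 4.0016
log10(P) = 7.2180 - 4.0016 = 3.2164
P = 10^3.2164 = 1645.7462 mmHg

1645.7462 mmHg


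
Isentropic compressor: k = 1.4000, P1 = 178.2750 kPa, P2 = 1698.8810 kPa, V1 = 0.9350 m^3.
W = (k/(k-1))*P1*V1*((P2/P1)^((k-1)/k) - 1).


(k-1)/k = 0.2857
(P2/P1)^exp = 1.9043
W = 3.5000 * 178.2750 * 0.9350 * (1.9043 - 1) = 527.5722 kJ

527.5722 kJ


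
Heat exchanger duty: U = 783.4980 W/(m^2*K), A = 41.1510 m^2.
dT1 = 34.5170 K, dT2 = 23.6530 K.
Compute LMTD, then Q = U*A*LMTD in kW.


LMTD = 28.7436 K
Q = 783.4980 * 41.1510 * 28.7436 = 926744.2597 W = 926.7443 kW

926.7443 kW


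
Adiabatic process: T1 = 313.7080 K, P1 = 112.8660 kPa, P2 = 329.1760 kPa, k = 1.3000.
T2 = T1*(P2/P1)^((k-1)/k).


(k-1)/k = 0.2308
(P2/P1)^exp = 1.2802
T2 = 313.7080 * 1.2802 = 401.6078 K

401.6078 K


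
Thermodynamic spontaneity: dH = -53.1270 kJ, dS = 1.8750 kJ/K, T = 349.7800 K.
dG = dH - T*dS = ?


T*dS = 349.7800 * 1.8750 = 655.8375 kJ
dG = -53.1270 - 655.8375 = -708.9645 kJ (spontaneous)

dG = -708.9645 kJ, spontaneous


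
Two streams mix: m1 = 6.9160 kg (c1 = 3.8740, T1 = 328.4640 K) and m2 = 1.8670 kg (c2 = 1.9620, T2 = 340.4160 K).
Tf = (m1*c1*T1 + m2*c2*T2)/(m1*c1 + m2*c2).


num = 10047.3615
den = 30.4556
Tf = 329.9015 K

329.9015 K


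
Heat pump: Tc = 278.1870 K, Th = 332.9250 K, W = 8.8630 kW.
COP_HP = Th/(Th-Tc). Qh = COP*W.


COP = 332.9250 / 54.7380 = 6.0822
Qh = 6.0822 * 8.8630 = 53.9061 kW

COP = 6.0822, Qh = 53.9061 kW


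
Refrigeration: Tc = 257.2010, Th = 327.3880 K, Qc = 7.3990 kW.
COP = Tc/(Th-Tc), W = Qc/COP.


COP = 257.2010 / 70.1870 = 3.6645
W = 7.3990 / 3.6645 = 2.0191 kW

COP = 3.6645, W = 2.0191 kW


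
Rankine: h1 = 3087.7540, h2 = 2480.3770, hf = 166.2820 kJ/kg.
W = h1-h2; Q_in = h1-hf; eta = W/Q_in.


W = 607.3770 kJ/kg
Q_in = 2921.4720 kJ/kg
eta = 0.2079 = 20.7901%

eta = 20.7901%


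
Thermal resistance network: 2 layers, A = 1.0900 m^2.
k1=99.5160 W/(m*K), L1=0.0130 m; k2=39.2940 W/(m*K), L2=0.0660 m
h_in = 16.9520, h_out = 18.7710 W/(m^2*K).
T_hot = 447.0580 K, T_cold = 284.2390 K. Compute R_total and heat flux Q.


R_conv_in = 1/(16.9520*1.0900) = 0.0541
R_1 = 0.0130/(99.5160*1.0900) = 0.0001
R_2 = 0.0660/(39.2940*1.0900) = 0.0015
R_conv_out = 1/(18.7710*1.0900) = 0.0489
R_total = 0.1047 K/W
Q = 162.8190 / 0.1047 = 1555.7678 W

R_total = 0.1047 K/W, Q = 1555.7678 W


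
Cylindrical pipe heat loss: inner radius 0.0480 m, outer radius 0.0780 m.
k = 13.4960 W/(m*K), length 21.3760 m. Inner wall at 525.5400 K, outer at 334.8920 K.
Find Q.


dT = 190.6480 K
ln(ro/ri) = 0.4855
Q = 2*pi*13.4960*21.3760*190.6480 / 0.4855 = 711782.6648 W

711782.6648 W


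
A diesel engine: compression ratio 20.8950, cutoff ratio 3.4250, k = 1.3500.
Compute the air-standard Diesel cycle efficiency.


r^(k-1) = 2.8974
rc^k = 5.2698
eta = 0.5499 = 54.9863%

54.9863%


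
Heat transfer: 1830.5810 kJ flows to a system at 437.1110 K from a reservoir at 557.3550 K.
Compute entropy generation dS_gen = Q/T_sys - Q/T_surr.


dS_sys = 1830.5810/437.1110 = 4.1879 kJ/K
dS_surr = -1830.5810/557.3550 = -3.2844 kJ/K
dS_gen = 4.1879 - 3.2844 = 0.9035 kJ/K (irreversible)

dS_gen = 0.9035 kJ/K, irreversible


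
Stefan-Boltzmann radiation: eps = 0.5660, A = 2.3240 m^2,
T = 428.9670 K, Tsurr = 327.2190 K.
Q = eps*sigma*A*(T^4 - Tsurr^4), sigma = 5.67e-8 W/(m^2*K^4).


T^4 = 3.3861e+10
Tsurr^4 = 1.1464e+10
Q = 0.5660 * 5.67e-8 * 2.3240 * 2.2396e+10 = 1670.3593 W

1670.3593 W


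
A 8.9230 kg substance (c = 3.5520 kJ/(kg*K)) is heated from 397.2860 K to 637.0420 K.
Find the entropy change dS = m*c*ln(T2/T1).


T2/T1 = 1.6035
ln(T2/T1) = 0.4722
dS = 8.9230 * 3.5520 * 0.4722 = 14.9655 kJ/K

14.9655 kJ/K


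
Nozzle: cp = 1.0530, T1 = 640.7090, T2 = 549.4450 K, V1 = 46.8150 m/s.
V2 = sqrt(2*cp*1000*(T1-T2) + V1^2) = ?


dT = 91.2640 K
2*cp*1000*dT = 192201.9840
V1^2 = 2191.6442
V2 = sqrt(194393.6282) = 440.9009 m/s

440.9009 m/s


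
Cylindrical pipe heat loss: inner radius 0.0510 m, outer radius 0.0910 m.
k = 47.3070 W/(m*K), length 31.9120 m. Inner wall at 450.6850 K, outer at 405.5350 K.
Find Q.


dT = 45.1500 K
ln(ro/ri) = 0.5790
Q = 2*pi*47.3070*31.9120*45.1500 / 0.5790 = 739627.5563 W

739627.5563 W


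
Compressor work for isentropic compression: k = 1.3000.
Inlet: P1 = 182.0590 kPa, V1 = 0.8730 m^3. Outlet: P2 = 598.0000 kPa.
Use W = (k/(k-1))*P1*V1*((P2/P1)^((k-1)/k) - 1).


(k-1)/k = 0.2308
(P2/P1)^exp = 1.3158
W = 4.3333 * 182.0590 * 0.8730 * (1.3158 - 1) = 217.5005 kJ

217.5005 kJ


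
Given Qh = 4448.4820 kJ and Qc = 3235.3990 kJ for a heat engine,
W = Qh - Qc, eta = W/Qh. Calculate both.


W = 4448.4820 - 3235.3990 = 1213.0830 kJ
eta = 1213.0830 / 4448.4820 = 0.2727 = 27.2696%

W = 1213.0830 kJ, eta = 27.2696%


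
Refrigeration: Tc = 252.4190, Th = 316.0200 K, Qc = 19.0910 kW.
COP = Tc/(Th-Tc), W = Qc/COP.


COP = 252.4190 / 63.6010 = 3.9688
W = 19.0910 / 3.9688 = 4.8103 kW

COP = 3.9688, W = 4.8103 kW


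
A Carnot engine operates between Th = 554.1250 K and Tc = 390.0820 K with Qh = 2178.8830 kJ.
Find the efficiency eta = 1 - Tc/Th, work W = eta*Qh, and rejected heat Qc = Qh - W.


eta = 1 - 390.0820/554.1250 = 0.2960
W = 0.2960 * 2178.8830 = 645.0359 kJ
Qc = 2178.8830 - 645.0359 = 1533.8471 kJ

eta = 29.6040%, W = 645.0359 kJ, Qc = 1533.8471 kJ


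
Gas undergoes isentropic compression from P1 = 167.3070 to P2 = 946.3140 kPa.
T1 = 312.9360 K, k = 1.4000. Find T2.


(k-1)/k = 0.2857
(P2/P1)^exp = 1.6406
T2 = 312.9360 * 1.6406 = 513.4067 K

513.4067 K


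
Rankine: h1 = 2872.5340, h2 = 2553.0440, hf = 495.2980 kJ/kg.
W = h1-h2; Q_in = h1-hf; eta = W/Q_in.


W = 319.4900 kJ/kg
Q_in = 2377.2360 kJ/kg
eta = 0.1344 = 13.4396%

eta = 13.4396%


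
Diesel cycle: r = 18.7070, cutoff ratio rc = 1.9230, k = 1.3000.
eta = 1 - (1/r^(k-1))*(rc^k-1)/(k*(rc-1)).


r^(k-1) = 2.4077
rc^k = 2.3398
eta = 0.5363 = 53.6250%

53.6250%


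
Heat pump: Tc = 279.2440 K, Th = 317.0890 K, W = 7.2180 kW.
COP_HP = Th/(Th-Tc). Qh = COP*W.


COP = 317.0890 / 37.8450 = 8.3786
Qh = 8.3786 * 7.2180 = 60.4769 kW

COP = 8.3786, Qh = 60.4769 kW


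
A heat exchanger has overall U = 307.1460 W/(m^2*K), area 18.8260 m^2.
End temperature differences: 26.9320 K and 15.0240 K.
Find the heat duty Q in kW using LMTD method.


LMTD = 20.4021 K
Q = 307.1460 * 18.8260 * 20.4021 = 117971.5170 W = 117.9715 kW

117.9715 kW


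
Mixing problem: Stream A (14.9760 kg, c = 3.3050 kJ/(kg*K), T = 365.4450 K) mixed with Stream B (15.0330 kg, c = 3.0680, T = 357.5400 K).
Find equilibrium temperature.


num = 34578.1384
den = 95.6169
Tf = 361.6320 K

361.6320 K


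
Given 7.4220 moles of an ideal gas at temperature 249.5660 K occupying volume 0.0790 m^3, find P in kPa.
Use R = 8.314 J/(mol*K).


P = nRT/V = 7.4220 * 8.314 * 249.5660 / 0.0790
= 15399.8464 / 0.0790 = 194934.7642 Pa = 194.9348 kPa

194.9348 kPa


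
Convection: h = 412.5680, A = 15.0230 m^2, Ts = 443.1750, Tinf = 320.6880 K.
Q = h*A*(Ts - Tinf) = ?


dT = 122.4870 K
Q = 412.5680 * 15.0230 * 122.4870 = 759175.5362 W

759175.5362 W


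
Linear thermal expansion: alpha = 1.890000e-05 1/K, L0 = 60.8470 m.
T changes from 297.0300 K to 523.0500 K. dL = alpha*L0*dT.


dT = 226.0200 K
dL = 1.890000e-05 * 60.8470 * 226.0200 = 0.259925 m
L_final = 61.106925 m

dL = 0.259925 m


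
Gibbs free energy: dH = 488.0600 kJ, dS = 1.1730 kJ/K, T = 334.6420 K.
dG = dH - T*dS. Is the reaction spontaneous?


T*dS = 334.6420 * 1.1730 = 392.5351 kJ
dG = 488.0600 - 392.5351 = 95.5249 kJ (non-spontaneous)

dG = 95.5249 kJ, non-spontaneous


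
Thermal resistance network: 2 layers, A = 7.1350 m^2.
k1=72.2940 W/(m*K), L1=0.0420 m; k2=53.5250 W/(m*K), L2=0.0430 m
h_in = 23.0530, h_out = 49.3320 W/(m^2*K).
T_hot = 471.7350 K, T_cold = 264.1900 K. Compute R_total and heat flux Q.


R_conv_in = 1/(23.0530*7.1350) = 0.0061
R_1 = 0.0420/(72.2940*7.1350) = 8.1424e-05
R_2 = 0.0430/(53.5250*7.1350) = 0.0001
R_conv_out = 1/(49.3320*7.1350) = 0.0028
R_total = 0.0091 K/W
Q = 207.5450 / 0.0091 = 22770.3390 W

R_total = 0.0091 K/W, Q = 22770.3390 W


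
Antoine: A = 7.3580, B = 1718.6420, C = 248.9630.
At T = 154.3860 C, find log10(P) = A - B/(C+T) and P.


C+T = 403.3490
B/(C+T) = 4.2609
log10(P) = 7.3580 - 4.2609 = 3.0971
P = 10^3.0971 = 1250.4595 mmHg

1250.4595 mmHg


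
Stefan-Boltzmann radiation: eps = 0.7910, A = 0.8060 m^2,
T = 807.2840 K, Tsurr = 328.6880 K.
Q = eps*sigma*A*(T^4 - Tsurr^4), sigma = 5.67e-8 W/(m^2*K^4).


T^4 = 4.2472e+11
Tsurr^4 = 1.1672e+10
Q = 0.7910 * 5.67e-8 * 0.8060 * 4.1305e+11 = 14931.3175 W

14931.3175 W


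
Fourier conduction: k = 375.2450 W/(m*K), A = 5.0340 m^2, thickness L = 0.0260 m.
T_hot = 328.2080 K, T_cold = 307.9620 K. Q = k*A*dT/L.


dT = 20.2460 K
Q = 375.2450 * 5.0340 * 20.2460 / 0.0260 = 1470936.7884 W

1470936.7884 W


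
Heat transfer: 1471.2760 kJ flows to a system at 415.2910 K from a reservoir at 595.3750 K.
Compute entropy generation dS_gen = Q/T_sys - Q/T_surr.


dS_sys = 1471.2760/415.2910 = 3.5428 kJ/K
dS_surr = -1471.2760/595.3750 = -2.4712 kJ/K
dS_gen = 3.5428 - 2.4712 = 1.0716 kJ/K (irreversible)

dS_gen = 1.0716 kJ/K, irreversible


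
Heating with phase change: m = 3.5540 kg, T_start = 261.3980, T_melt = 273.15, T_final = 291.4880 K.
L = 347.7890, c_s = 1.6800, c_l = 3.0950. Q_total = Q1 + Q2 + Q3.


Q1 (sensible, solid) = 3.5540 * 1.6800 * 11.7520 = 70.1679 kJ
Q2 (latent) = 3.5540 * 347.7890 = 1236.0421 kJ
Q3 (sensible, liquid) = 3.5540 * 3.0950 * 18.3380 = 201.7112 kJ
Q_total = 1507.9212 kJ

1507.9212 kJ


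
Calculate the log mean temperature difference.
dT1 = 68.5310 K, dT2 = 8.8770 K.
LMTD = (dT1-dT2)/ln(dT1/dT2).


dT1/dT2 = 7.7201
ln(dT1/dT2) = 2.0438
LMTD = 59.6540 / 2.0438 = 29.1875 K

29.1875 K


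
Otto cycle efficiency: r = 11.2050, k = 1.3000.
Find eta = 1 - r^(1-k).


r^(k-1) = 2.0645
eta = 1 - 1/2.0645 = 0.5156 = 51.5631%

51.5631%


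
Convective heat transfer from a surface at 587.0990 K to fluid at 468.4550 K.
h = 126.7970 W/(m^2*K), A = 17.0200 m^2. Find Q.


dT = 118.6440 K
Q = 126.7970 * 17.0200 * 118.6440 = 256043.8296 W

256043.8296 W


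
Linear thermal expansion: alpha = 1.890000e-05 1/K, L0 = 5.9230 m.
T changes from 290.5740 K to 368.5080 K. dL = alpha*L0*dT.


dT = 77.9340 K
dL = 1.890000e-05 * 5.9230 * 77.9340 = 0.008724 m
L_final = 5.931724 m

dL = 0.008724 m


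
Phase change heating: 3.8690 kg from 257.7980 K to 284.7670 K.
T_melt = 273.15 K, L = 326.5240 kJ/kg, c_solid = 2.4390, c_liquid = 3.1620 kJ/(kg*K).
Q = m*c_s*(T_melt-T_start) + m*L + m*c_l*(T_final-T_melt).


Q1 (sensible, solid) = 3.8690 * 2.4390 * 15.3520 = 144.8690 kJ
Q2 (latent) = 3.8690 * 326.5240 = 1263.3214 kJ
Q3 (sensible, liquid) = 3.8690 * 3.1620 * 11.6170 = 142.1198 kJ
Q_total = 1550.3102 kJ

1550.3102 kJ


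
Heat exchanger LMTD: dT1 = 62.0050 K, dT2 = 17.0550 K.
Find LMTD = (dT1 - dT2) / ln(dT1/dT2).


dT1/dT2 = 3.6356
ln(dT1/dT2) = 1.2908
LMTD = 44.9500 / 1.2908 = 34.8241 K

34.8241 K


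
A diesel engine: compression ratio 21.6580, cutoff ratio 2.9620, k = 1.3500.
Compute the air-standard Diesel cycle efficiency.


r^(k-1) = 2.9340
rc^k = 4.3315
eta = 0.5713 = 57.1311%

57.1311%


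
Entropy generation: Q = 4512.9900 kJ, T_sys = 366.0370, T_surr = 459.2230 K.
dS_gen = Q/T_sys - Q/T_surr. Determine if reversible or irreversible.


dS_sys = 4512.9900/366.0370 = 12.3293 kJ/K
dS_surr = -4512.9900/459.2230 = -9.8274 kJ/K
dS_gen = 12.3293 - 9.8274 = 2.5019 kJ/K (irreversible)

dS_gen = 2.5019 kJ/K, irreversible


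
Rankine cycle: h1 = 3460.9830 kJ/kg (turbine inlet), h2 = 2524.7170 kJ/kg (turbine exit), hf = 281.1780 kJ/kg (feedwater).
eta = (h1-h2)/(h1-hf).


W = 936.2660 kJ/kg
Q_in = 3179.8050 kJ/kg
eta = 0.2944 = 29.4441%

eta = 29.4441%


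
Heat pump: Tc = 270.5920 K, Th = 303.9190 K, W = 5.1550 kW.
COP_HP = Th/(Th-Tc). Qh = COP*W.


COP = 303.9190 / 33.3270 = 9.1193
Qh = 9.1193 * 5.1550 = 47.0100 kW

COP = 9.1193, Qh = 47.0100 kW


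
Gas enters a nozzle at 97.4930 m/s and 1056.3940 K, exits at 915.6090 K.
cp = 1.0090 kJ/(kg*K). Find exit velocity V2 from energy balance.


dT = 140.7850 K
2*cp*1000*dT = 284104.1300
V1^2 = 9504.8850
V2 = sqrt(293609.0150) = 541.8570 m/s

541.8570 m/s


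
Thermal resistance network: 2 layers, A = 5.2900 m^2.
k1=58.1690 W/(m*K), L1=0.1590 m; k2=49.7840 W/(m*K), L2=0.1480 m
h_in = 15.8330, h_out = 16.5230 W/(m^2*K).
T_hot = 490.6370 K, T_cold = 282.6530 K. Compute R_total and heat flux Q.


R_conv_in = 1/(15.8330*5.2900) = 0.0119
R_1 = 0.1590/(58.1690*5.2900) = 0.0005
R_2 = 0.1480/(49.7840*5.2900) = 0.0006
R_conv_out = 1/(16.5230*5.2900) = 0.0114
R_total = 0.0245 K/W
Q = 207.9840 / 0.0245 = 8503.4342 W

R_total = 0.0245 K/W, Q = 8503.4342 W


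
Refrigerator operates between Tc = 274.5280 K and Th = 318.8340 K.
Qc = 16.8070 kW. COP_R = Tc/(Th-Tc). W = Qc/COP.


COP = 274.5280 / 44.3060 = 6.1962
W = 16.8070 / 6.1962 = 2.7125 kW

COP = 6.1962, W = 2.7125 kW


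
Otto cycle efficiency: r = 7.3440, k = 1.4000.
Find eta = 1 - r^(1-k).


r^(k-1) = 2.2201
eta = 1 - 1/2.2201 = 0.5496 = 54.9570%

54.9570%


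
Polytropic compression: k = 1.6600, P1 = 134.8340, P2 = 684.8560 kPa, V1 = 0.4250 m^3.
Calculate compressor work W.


(k-1)/k = 0.3976
(P2/P1)^exp = 1.9082
W = 2.5152 * 134.8340 * 0.4250 * (1.9082 - 1) = 130.8953 kJ

130.8953 kJ


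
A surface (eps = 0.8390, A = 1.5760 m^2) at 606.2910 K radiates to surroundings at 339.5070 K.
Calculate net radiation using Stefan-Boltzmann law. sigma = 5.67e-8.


T^4 = 1.3512e+11
Tsurr^4 = 1.3286e+10
Q = 0.8390 * 5.67e-8 * 1.5760 * 1.2184e+11 = 9134.2951 W

9134.2951 W


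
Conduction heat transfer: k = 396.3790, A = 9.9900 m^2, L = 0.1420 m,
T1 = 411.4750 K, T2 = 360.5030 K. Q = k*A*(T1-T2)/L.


dT = 50.9720 K
Q = 396.3790 * 9.9900 * 50.9720 / 0.1420 = 1421410.2928 W

1421410.2928 W


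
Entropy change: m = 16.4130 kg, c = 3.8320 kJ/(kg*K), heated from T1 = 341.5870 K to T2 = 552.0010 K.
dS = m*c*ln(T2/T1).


T2/T1 = 1.6160
ln(T2/T1) = 0.4799
dS = 16.4130 * 3.8320 * 0.4799 = 30.1861 kJ/K

30.1861 kJ/K


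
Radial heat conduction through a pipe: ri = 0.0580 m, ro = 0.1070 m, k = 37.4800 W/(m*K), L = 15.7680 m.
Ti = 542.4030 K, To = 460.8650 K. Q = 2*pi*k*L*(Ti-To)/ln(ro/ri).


dT = 81.5380 K
ln(ro/ri) = 0.6124
Q = 2*pi*37.4800*15.7680*81.5380 / 0.6124 = 494414.2595 W

494414.2595 W


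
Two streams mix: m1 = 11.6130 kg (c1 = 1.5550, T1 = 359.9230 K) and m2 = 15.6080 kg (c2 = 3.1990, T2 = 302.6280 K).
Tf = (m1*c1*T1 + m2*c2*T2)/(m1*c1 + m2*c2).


num = 21609.7805
den = 67.9882
Tf = 317.8460 K

317.8460 K


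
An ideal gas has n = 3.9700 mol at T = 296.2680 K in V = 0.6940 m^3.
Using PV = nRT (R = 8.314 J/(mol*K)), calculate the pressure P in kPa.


P = nRT/V = 3.9700 * 8.314 * 296.2680 / 0.6940
= 9778.7934 / 0.6940 = 14090.4805 Pa = 14.0905 kPa

14.0905 kPa


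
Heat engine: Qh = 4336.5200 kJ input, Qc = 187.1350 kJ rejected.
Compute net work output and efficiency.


W = 4336.5200 - 187.1350 = 4149.3850 kJ
eta = 4149.3850 / 4336.5200 = 0.9568 = 95.6847%

W = 4149.3850 kJ, eta = 95.6847%


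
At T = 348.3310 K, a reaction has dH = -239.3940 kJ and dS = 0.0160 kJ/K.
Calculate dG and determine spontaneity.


T*dS = 348.3310 * 0.0160 = 5.5733 kJ
dG = -239.3940 - 5.5733 = -244.9673 kJ (spontaneous)

dG = -244.9673 kJ, spontaneous


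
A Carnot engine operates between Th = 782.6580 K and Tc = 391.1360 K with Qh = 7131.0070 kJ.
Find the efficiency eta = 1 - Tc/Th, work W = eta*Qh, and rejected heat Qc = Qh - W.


eta = 1 - 391.1360/782.6580 = 0.5002
W = 0.5002 * 7131.0070 = 3567.2620 kJ
Qc = 7131.0070 - 3567.2620 = 3563.7450 kJ

eta = 50.0247%, W = 3567.2620 kJ, Qc = 3563.7450 kJ


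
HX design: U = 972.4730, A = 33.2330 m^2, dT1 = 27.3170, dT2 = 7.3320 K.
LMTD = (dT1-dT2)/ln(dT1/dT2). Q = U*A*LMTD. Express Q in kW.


LMTD = 15.1947 K
Q = 972.4730 * 33.2330 * 15.1947 = 491065.4127 W = 491.0654 kW

491.0654 kW


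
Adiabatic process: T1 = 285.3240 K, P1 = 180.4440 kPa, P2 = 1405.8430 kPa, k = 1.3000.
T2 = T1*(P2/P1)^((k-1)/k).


(k-1)/k = 0.2308
(P2/P1)^exp = 1.6060
T2 = 285.3240 * 1.6060 = 458.2377 K

458.2377 K


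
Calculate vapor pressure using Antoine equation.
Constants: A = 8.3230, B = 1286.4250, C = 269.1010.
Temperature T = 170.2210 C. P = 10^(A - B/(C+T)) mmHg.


C+T = 439.3220
B/(C+T) = 2.9282
log10(P) = 8.3230 - 2.9282 = 5.3948
P = 10^5.3948 = 248195.9669 mmHg

248195.9669 mmHg


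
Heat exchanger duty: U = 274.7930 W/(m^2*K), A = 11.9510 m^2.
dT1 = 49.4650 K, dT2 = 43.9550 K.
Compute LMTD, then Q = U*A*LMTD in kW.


LMTD = 46.6558 K
Q = 274.7930 * 11.9510 * 46.6558 = 153219.9857 W = 153.2200 kW

153.2200 kW


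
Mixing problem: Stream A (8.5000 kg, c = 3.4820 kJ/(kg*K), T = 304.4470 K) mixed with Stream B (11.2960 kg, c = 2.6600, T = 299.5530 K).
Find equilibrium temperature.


num = 18011.4947
den = 59.6444
Tf = 301.9815 K

301.9815 K


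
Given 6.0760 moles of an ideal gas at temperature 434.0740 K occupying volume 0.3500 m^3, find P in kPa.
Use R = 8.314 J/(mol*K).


P = nRT/V = 6.0760 * 8.314 * 434.0740 / 0.3500
= 21927.6231 / 0.3500 = 62650.3519 Pa = 62.6504 kPa

62.6504 kPa


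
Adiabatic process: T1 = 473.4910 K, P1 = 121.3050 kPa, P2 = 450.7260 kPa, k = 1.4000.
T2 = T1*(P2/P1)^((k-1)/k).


(k-1)/k = 0.2857
(P2/P1)^exp = 1.4550
T2 = 473.4910 * 1.4550 = 688.9355 K

688.9355 K


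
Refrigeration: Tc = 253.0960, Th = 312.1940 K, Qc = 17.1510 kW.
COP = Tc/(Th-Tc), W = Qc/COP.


COP = 253.0960 / 59.0980 = 4.2826
W = 17.1510 / 4.2826 = 4.0048 kW

COP = 4.2826, W = 4.0048 kW


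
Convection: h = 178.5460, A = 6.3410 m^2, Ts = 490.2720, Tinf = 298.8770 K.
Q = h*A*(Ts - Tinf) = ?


dT = 191.3950 K
Q = 178.5460 * 6.3410 * 191.3950 = 216689.7988 W

216689.7988 W


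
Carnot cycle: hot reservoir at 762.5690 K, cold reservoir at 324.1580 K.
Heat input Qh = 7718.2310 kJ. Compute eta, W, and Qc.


eta = 1 - 324.1580/762.5690 = 0.5749
W = 0.5749 * 7718.2310 = 4437.3130 kJ
Qc = 7718.2310 - 4437.3130 = 3280.9180 kJ

eta = 57.4913%, W = 4437.3130 kJ, Qc = 3280.9180 kJ


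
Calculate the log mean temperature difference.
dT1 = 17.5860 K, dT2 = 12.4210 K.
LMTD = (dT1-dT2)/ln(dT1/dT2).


dT1/dT2 = 1.4158
ln(dT1/dT2) = 0.3477
LMTD = 5.1650 / 0.3477 = 14.8541 K

14.8541 K


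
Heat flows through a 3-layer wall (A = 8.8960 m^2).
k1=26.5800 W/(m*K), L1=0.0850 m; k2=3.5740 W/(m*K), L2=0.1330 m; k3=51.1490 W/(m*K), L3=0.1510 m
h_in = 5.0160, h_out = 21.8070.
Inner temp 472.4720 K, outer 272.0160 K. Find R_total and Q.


R_conv_in = 1/(5.0160*8.8960) = 0.0224
R_1 = 0.0850/(26.5800*8.8960) = 0.0004
R_2 = 0.1330/(3.5740*8.8960) = 0.0042
R_3 = 0.1510/(51.1490*8.8960) = 0.0003
R_conv_out = 1/(21.8070*8.8960) = 0.0052
R_total = 0.0324 K/W
Q = 200.4560 / 0.0324 = 6179.3727 W

R_total = 0.0324 K/W, Q = 6179.3727 W


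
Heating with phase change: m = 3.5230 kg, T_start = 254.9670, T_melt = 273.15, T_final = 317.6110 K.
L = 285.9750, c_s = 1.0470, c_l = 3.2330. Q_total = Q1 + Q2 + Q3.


Q1 (sensible, solid) = 3.5230 * 1.0470 * 18.1830 = 67.0695 kJ
Q2 (latent) = 3.5230 * 285.9750 = 1007.4899 kJ
Q3 (sensible, liquid) = 3.5230 * 3.2330 * 44.4610 = 506.4045 kJ
Q_total = 1580.9639 kJ

1580.9639 kJ


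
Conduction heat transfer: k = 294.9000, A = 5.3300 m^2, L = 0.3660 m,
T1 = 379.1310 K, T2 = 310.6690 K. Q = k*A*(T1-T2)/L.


dT = 68.4620 K
Q = 294.9000 * 5.3300 * 68.4620 / 0.3660 = 294015.6706 W

294015.6706 W


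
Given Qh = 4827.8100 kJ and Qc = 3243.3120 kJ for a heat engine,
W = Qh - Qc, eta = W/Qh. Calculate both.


W = 4827.8100 - 3243.3120 = 1584.4980 kJ
eta = 1584.4980 / 4827.8100 = 0.3282 = 32.8202%

W = 1584.4980 kJ, eta = 32.8202%


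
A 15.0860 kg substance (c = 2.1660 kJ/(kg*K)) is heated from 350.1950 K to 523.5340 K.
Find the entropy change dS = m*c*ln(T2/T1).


T2/T1 = 1.4950
ln(T2/T1) = 0.4021
dS = 15.0860 * 2.1660 * 0.4021 = 13.1395 kJ/K

13.1395 kJ/K


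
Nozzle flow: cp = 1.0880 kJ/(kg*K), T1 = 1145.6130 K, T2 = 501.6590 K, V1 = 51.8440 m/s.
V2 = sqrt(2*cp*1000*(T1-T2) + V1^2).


dT = 643.9540 K
2*cp*1000*dT = 1401243.9040
V1^2 = 2687.8003
V2 = sqrt(1403931.7043) = 1184.8762 m/s

1184.8762 m/s


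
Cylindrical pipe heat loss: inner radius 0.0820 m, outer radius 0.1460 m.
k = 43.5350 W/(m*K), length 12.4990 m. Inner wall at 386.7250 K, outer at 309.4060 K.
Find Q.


dT = 77.3190 K
ln(ro/ri) = 0.5769
Q = 2*pi*43.5350*12.4990*77.3190 / 0.5769 = 458235.6562 W

458235.6562 W


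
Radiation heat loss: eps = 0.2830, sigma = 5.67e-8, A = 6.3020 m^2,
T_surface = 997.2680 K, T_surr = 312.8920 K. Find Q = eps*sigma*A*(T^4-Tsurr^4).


T^4 = 9.8912e+11
Tsurr^4 = 9.5847e+09
Q = 0.2830 * 5.67e-8 * 6.3020 * 9.7953e+11 = 99052.7481 W

99052.7481 W


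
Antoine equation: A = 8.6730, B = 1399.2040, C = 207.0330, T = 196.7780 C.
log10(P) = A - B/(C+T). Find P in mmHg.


C+T = 403.8110
B/(C+T) = 3.4650
log10(P) = 8.6730 - 3.4650 = 5.2080
P = 10^5.2080 = 161436.8821 mmHg

161436.8821 mmHg


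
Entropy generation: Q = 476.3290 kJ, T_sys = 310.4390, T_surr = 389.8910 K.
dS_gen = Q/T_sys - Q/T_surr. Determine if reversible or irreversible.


dS_sys = 476.3290/310.4390 = 1.5344 kJ/K
dS_surr = -476.3290/389.8910 = -1.2217 kJ/K
dS_gen = 1.5344 - 1.2217 = 0.3127 kJ/K (irreversible)

dS_gen = 0.3127 kJ/K, irreversible


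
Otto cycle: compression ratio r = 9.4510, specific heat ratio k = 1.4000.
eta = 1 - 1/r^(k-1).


r^(k-1) = 2.4558
eta = 1 - 1/2.4558 = 0.5928 = 59.2799%

59.2799%


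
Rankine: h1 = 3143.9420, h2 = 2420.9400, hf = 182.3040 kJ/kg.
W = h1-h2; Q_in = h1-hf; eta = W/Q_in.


W = 723.0020 kJ/kg
Q_in = 2961.6380 kJ/kg
eta = 0.2441 = 24.4122%

eta = 24.4122%


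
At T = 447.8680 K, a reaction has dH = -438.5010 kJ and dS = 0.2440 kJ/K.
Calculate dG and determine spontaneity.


T*dS = 447.8680 * 0.2440 = 109.2798 kJ
dG = -438.5010 - 109.2798 = -547.7808 kJ (spontaneous)

dG = -547.7808 kJ, spontaneous


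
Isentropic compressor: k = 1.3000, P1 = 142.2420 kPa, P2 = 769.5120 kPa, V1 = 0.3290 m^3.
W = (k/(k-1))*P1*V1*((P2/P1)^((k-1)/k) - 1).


(k-1)/k = 0.2308
(P2/P1)^exp = 1.4764
W = 4.3333 * 142.2420 * 0.3290 * (1.4764 - 1) = 96.6042 kJ

96.6042 kJ


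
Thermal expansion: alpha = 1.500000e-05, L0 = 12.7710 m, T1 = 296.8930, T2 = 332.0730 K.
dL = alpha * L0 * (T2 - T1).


dT = 35.1800 K
dL = 1.500000e-05 * 12.7710 * 35.1800 = 0.006739 m
L_final = 12.777739 m

dL = 0.006739 m


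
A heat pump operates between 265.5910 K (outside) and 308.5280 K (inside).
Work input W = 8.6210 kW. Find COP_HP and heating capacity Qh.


COP = 308.5280 / 42.9370 = 7.1856
Qh = 7.1856 * 8.6210 = 61.9470 kW

COP = 7.1856, Qh = 61.9470 kW


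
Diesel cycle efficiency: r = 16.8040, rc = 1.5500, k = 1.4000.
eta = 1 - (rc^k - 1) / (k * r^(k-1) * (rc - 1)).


r^(k-1) = 3.0915
rc^k = 1.8470
eta = 0.6442 = 64.4187%

64.4187%


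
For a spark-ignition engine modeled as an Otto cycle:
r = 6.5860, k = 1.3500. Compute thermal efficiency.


r^(k-1) = 1.9343
eta = 1 - 1/1.9343 = 0.4830 = 48.3010%

48.3010%


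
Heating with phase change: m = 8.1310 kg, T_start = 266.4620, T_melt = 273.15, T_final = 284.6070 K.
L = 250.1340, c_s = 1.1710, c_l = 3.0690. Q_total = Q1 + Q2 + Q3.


Q1 (sensible, solid) = 8.1310 * 1.1710 * 6.6880 = 63.6791 kJ
Q2 (latent) = 8.1310 * 250.1340 = 2033.8396 kJ
Q3 (sensible, liquid) = 8.1310 * 3.0690 * 11.4570 = 285.8984 kJ
Q_total = 2383.4171 kJ

2383.4171 kJ


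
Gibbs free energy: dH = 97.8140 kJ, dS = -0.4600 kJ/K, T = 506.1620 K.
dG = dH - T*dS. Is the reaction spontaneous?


T*dS = 506.1620 * -0.4600 = -232.8345 kJ
dG = 97.8140 + 232.8345 = 330.6485 kJ (non-spontaneous)

dG = 330.6485 kJ, non-spontaneous


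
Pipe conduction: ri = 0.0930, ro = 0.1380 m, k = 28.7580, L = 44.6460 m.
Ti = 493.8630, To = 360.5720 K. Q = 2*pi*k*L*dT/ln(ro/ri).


dT = 133.2910 K
ln(ro/ri) = 0.3947
Q = 2*pi*28.7580*44.6460*133.2910 / 0.3947 = 2724615.4103 W

2724615.4103 W


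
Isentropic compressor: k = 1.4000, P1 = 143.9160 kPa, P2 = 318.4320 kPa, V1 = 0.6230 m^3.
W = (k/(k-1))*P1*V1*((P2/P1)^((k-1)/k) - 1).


(k-1)/k = 0.2857
(P2/P1)^exp = 1.2547
W = 3.5000 * 143.9160 * 0.6230 * (1.2547 - 1) = 79.9318 kJ

79.9318 kJ


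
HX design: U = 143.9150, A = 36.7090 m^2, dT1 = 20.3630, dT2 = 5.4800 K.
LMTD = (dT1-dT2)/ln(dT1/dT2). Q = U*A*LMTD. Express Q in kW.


LMTD = 11.3384 K
Q = 143.9150 * 36.7090 * 11.3384 = 59900.7037 W = 59.9007 kW

59.9007 kW


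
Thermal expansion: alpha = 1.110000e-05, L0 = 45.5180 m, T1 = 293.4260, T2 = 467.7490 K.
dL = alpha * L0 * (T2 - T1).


dT = 174.3230 K
dL = 1.110000e-05 * 45.5180 * 174.3230 = 0.088077 m
L_final = 45.606077 m

dL = 0.088077 m


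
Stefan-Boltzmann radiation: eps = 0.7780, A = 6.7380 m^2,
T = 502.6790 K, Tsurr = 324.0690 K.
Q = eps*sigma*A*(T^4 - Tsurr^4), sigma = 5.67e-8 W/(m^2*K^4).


T^4 = 6.3850e+10
Tsurr^4 = 1.1029e+10
Q = 0.7780 * 5.67e-8 * 6.7380 * 5.2821e+10 = 15700.0088 W

15700.0088 W


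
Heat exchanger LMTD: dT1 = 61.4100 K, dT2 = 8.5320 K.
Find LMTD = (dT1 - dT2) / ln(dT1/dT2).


dT1/dT2 = 7.1976
ln(dT1/dT2) = 1.9737
LMTD = 52.8780 / 1.9737 = 26.7906 K

26.7906 K
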